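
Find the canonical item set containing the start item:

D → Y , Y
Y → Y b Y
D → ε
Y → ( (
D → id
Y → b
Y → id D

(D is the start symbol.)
First, augment the grammar with D' → D
I₀ = CLOSURE({ [D' → . D] }):
  [D' → . D] has the dot before D: add [D → . Y , Y], [D → .], [D → . id]
  [D → . Y , Y] has the dot before Y: add [Y → . Y b Y], [Y → . ( (], [Y → . b], [Y → . id D]
No further items can be added.

I₀ = { [D → . Y , Y], [D → . id], [D → .], [D' → . D], [Y → . ( (], [Y → . Y b Y], [Y → . b], [Y → . id D] }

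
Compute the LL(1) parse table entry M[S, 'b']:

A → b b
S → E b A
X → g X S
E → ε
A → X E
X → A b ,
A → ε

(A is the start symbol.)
To find M[S, 'b'], we find productions for S where 'b' is in the predict set (PREDICT(N → α) = (FIRST(α) \ {ε}) ∪ (FOLLOW(N) if α ⇒* ε)).

Relevant sets:
  FIRST(E) = { ε }

S → E b A: PREDICT = { 'b' }
  'b' is in predict set, so this production goes in M[S, 'b']

M[S, 'b'] = S → E b A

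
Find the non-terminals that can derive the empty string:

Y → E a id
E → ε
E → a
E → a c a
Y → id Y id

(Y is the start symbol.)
{ 'E' }

A non-terminal is nullable if it can derive ε (the empty string): either it has an ε-production, or it has a production whose right-hand side consists entirely of nullable non-terminals.

ε-productions: E → ε
So E is immediately nullable.
No further non-terminal can be added: every production for the remaining non-terminals contains a terminal or a non-nullable non-terminal.
Nullable = { 'E' }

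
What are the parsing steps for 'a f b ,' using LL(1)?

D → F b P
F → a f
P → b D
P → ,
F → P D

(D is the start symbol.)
LL(1) parsing maintains a stack (initially the start symbol over $) and the input. At each step: if the stack top is a terminal, match it against the current input token; if it is a non-terminal N, replace it with the RHS of M[N, lookahead] (the unique production whose predict set contains the lookahead).

Stack is shown with the top on the left.

Stack      Input      Action
----------------------------
D $        a f b , $  output D → F b P
F b P $    a f b , $  output F → a f
a f b P $  a f b , $  match 'a'
f b P $    f b , $    match 'f'
b P $      b , $      match 'b'
P $        , $        output P → ,
, $        , $        match ','
$          $          accept

The string is accepted.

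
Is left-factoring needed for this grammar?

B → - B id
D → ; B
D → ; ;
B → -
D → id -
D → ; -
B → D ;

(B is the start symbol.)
Left-factoring is needed when two productions for the same non-terminal
share a common prefix on the right-hand side.

Productions for B:
  B → - B id
  B → -
  B → D ;
Productions for D:
  D → ; B
  D → ; ;
  D → id -
  D → ; -

Found common prefix '-' in productions for B
Found common prefix ';' in productions for D

Answer: Yes, B has productions with common prefix '-'; D has productions with common prefix ';'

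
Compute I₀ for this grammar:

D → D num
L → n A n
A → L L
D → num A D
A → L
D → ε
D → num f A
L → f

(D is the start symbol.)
{ [D → . D num], [D → . num A D], [D → . num f A], [D → .], [D' → . D] }

First, augment the grammar with D' → D
I₀ = CLOSURE({ [D' → . D] }):
  [D' → . D] has the dot before D: add [D → . D num], [D → . num A D], [D → .], [D → . num f A]
No further items can be added.

I₀ = { [D → . D num], [D → . num A D], [D → . num f A], [D → .], [D' → . D] }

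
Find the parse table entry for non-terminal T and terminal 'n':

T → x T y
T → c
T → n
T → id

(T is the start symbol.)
T → n

To find M[T, 'n'], we find productions for T where 'n' is in the predict set (PREDICT(N → α) = (FIRST(α) \ {ε}) ∪ (FOLLOW(N) if α ⇒* ε)).

T → x T y: PREDICT = { 'x' }
T → c: PREDICT = { 'c' }
T → n: PREDICT = { 'n' }
  'n' is in predict set, so this production goes in M[T, 'n']
T → id: PREDICT = { 'id' }

M[T, 'n'] = T → n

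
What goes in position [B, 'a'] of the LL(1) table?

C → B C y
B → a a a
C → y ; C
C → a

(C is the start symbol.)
B → a a a

To find M[B, 'a'], we find productions for B where 'a' is in the predict set (PREDICT(N → α) = (FIRST(α) \ {ε}) ∪ (FOLLOW(N) if α ⇒* ε)).

B → a a a: PREDICT = { 'a' }
  'a' is in predict set, so this production goes in M[B, 'a']

M[B, 'a'] = B → a a a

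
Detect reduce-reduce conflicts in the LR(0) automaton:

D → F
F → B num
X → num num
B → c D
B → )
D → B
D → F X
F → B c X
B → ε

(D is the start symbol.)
No reduce-reduce conflicts

A reduce-reduce conflict occurs when an LR(0) state has two complete items [A → α .] and [B → β .] — both call for a reduction, and with no lookahead the parser cannot choose between them.

Augment with D' → D and build the canonical LR(0) collection (I0 = CLOSURE({[D' → . D]}), then GOTO on every symbol after a dot until no new states appear). It has 13 states:
  I0: { [B → . )], [B → . c D], [B → .], [D → . B], [D → . F X], [D → . F], [D' → . D], [F → . B c X], [F → . B num] }  — shift, reduce
  I1: { [B → ) .] }  — reduce
  I2: { [D → B .], [F → B . c X], [F → B . num] }  — shift, reduce
  I3: { [D' → D .] }  — accept
  I4: { [D → F . X], [D → F .], [X → . num num] }  — shift, reduce
  I5: { [B → . )], [B → . c D], [B → .], [B → c . D], [D → . B], [D → . F X], [D → . F], [F → . B c X], [F → . B num] }  — shift, reduce
  I6: { [B → c D .] }  — reduce
  I7: { [D → F X .] }  — reduce
  I8: { [X → num . num] }  — shift
  I9: { [X → num num .] }  — reduce
  I10: { [F → B c . X], [X → . num num] }  — shift
  I11: { [F → B num .] }  — reduce
  I12: { [F → B c X .] }  — reduce

No state contains more than one complete item.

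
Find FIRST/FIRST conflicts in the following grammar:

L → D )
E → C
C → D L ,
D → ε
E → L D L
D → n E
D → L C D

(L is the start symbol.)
Yes. E → C / E → L D L on { ')', 'n' }; D → n E / D → L C D on { 'n' }

FIRST sets of the non-terminals at (or reachable through a nullable prefix from) the front of some alternative:
  FIRST(C) = { ')', 'n' }
  FIRST(L) = { ')', 'n' }

Productions for E:
  E → C: FIRST = { ')', 'n' }
  E → L D L: FIRST = { ')', 'n' }
Productions for D:
  D → ε: FIRST = { ε }
  D → n E: FIRST = { 'n' }
  D → L C D: FIRST = { ')', 'n' }
L, C have only one production, so no FIRST/FIRST conflict is possible there.

Conflict for E: E → C and E → L D L
  Overlap: { ')', 'n' }
Conflict for D: D → n E and D → L C D
  Overlap: { 'n' }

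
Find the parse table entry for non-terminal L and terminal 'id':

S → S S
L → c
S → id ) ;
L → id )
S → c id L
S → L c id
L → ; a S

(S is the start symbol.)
L → id )

To find M[L, 'id'], we find productions for L where 'id' is in the predict set (PREDICT(N → α) = (FIRST(α) \ {ε}) ∪ (FOLLOW(N) if α ⇒* ε)).

L → c: PREDICT = { 'c' }
L → id ): PREDICT = { 'id' }
  'id' is in predict set, so this production goes in M[L, 'id']
L → ; a S: PREDICT = { ';' }

M[L, 'id'] = L → id )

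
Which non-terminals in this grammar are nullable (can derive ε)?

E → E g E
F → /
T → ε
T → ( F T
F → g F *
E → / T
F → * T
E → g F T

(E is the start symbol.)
A non-terminal is nullable if it can derive ε (the empty string): either it has an ε-production, or it has a production whose right-hand side consists entirely of nullable non-terminals.

ε-productions: T → ε
So T is immediately nullable.
No further non-terminal can be added: every production for the remaining non-terminals contains a terminal or a non-nullable non-terminal.
Nullable = { 'T' }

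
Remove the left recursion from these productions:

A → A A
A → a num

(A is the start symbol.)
A → a num A'
A' → A A'
A' → ε

A is directly left-recursive. The standard transformation for
  A → A α₁ | ... | A α_m | β₁ | ... | β_n
is
  A  → β₁ A' | ... | β_n A'
  A' → α₁ A' | ... | α_m A' | ε

A → a num becomes A → a num A'
A → A A becomes A' → A A'
Add A' → ε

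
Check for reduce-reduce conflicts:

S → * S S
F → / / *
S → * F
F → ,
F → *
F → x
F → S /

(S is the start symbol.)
A reduce-reduce conflict occurs when an LR(0) state has two complete items [A → α .] and [B → β .] — both call for a reduction, and with no lookahead the parser cannot choose between them.

Augment with S' → S and build the canonical LR(0) collection (I0 = CLOSURE({[S' → . S]}), then GOTO on every symbol after a dot until no new states appear). It has 13 states:
  I0: { [S → . * F], [S → . * S S], [S' → . S] }  — shift
  I1: { [F → . *], [F → . ,], [F → . / / *], [F → . S /], [F → . x], [S → * . F], [S → * . S S], [S → . * F], [S → . * S S] }  — shift
  I2: { [S' → S .] }  — accept
  I3: { [F → * .], [F → . *], [F → . ,], [F → . / / *], [F → . S /], [F → . x], [S → * . F], [S → * . S S], [S → . * F], [S → . * S S] }  — shift, reduce
  I4: { [F → , .] }  — reduce
  I5: { [F → / . / *] }  — shift
  I6: { [S → * F .] }  — reduce
  I7: { [F → S . /], [S → * S . S], [S → . * F], [S → . * S S] }  — shift
  I8: { [F → x .] }  — reduce
  I9: { [F → S / .] }  — reduce
  I10: { [S → * S S .] }  — reduce
  I11: { [F → / / . *] }  — shift
  I12: { [F → / / * .] }  — reduce

No state contains more than one complete item.

Answer: No reduce-reduce conflicts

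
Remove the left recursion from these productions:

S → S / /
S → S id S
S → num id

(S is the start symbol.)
S is directly left-recursive. The standard transformation for
  A → A α₁ | ... | A α_m | β₁ | ... | β_n
is
  A  → β₁ A' | ... | β_n A'
  A' → α₁ A' | ... | α_m A' | ε

S → num id becomes S → num id S'
S → S / / becomes S' → / / S'
S → S id S becomes S' → id S S'
Add S' → ε

Resulting grammar:
S → num id S'
S' → / / S'
S' → id S S'
S' → ε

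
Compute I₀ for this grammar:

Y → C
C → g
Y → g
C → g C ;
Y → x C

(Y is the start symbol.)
{ [C → . g C ;], [C → . g], [Y → . C], [Y → . g], [Y → . x C], [Y' → . Y] }

First, augment the grammar with Y' → Y
I₀ = CLOSURE({ [Y' → . Y] }):
  [Y' → . Y] has the dot before Y: add [Y → . C], [Y → . g], [Y → . x C]
  [Y → . C] has the dot before C: add [C → . g], [C → . g C ;]
No further items can be added.

I₀ = { [C → . g C ;], [C → . g], [Y → . C], [Y → . g], [Y → . x C], [Y' → . Y] }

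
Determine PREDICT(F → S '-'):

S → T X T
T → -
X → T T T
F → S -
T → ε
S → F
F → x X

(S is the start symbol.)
PREDICT(F → S '-') = (FIRST(RHS) \ {ε}) ∪ (FOLLOW(F) if ε ∈ FIRST(RHS), i.e. RHS ⇒* ε)
FIRST(S) = { '-', 'x', ε }
FIRST(S '-') = { '-', 'x' }
ε ∉ FIRST(S '-'), so FOLLOW(F) is not added.
PREDICT(F → S '-') = { '-', 'x' }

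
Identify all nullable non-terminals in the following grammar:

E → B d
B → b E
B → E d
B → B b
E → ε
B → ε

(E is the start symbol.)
{ 'B', 'E' }

A non-terminal is nullable if it can derive ε (the empty string): either it has an ε-production, or it has a production whose right-hand side consists entirely of nullable non-terminals.

ε-productions: E → ε, B → ε
So E, B are immediately nullable.
Every non-terminal is now nullable.
Nullable = { 'B', 'E' }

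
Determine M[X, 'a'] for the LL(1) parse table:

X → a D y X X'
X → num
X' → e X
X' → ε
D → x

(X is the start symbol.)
To find M[X, 'a'], we find productions for X where 'a' is in the predict set (PREDICT(N → α) = (FIRST(α) \ {ε}) ∪ (FOLLOW(N) if α ⇒* ε)).

X → a D y X X': PREDICT = { 'a' }
  'a' is in predict set, so this production goes in M[X, 'a']
X → num: PREDICT = { 'num' }

M[X, 'a'] = X → a D y X X'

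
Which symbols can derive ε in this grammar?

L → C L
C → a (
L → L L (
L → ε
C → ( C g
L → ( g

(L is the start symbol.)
A non-terminal is nullable if it can derive ε (the empty string): either it has an ε-production, or it has a production whose right-hand side consists entirely of nullable non-terminals.

ε-productions: L → ε
So L is immediately nullable.
No further non-terminal can be added: every production for the remaining non-terminals contains a terminal or a non-nullable non-terminal.
Nullable = { 'L' }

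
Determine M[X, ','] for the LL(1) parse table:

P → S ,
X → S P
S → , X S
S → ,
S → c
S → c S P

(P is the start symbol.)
X → S P

To find M[X, ','], we find productions for X where ',' is in the predict set (PREDICT(N → α) = (FIRST(α) \ {ε}) ∪ (FOLLOW(N) if α ⇒* ε)).

Relevant sets:
  FIRST(S) = { ',', 'c' }

X → S P: PREDICT = { ',', 'c' }
  ',' is in predict set, so this production goes in M[X, ',']

M[X, ','] = X → S P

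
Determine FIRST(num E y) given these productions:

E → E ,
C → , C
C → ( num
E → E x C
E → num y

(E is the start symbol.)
{ 'num' }

To compute FIRST(num E y), process the symbols left to right:
Symbol num is a terminal. Add 'num' and stop.
FIRST(num E y) = { 'num' }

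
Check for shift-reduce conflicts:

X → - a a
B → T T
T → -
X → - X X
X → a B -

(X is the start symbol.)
No shift-reduce conflicts

Augment with X' → X and build the canonical LR(0) collection (I0 = CLOSURE({[X' → . X]}), then GOTO on every symbol after a dot until no new states appear). It has 13 states:
  I0: { [X → . - X X], [X → . - a a], [X → . a B -], [X' → . X] }  — shift
  I1: { [X → - . X X], [X → - . a a], [X → . - X X], [X → . - a a], [X → . a B -] }  — shift
  I2: { [X' → X .] }  — accept
  I3: { [B → . T T], [T → . -], [X → a . B -] }  — shift
  I4: { [T → - .] }  — reduce
  I5: { [X → a B . -] }  — shift
  I6: { [B → T . T], [T → . -] }  — shift
  I7: { [B → T T .] }  — reduce
  I8: { [X → a B - .] }  — reduce
  I9: { [X → - X . X], [X → . - X X], [X → . - a a], [X → . a B -] }  — shift
  I10: { [B → . T T], [T → . -], [X → - a . a], [X → a . B -] }  — shift
  I11: { [X → - a a .] }  — reduce
  I12: { [X → - X X .] }  — reduce

No state contains both a complete item and a shift item.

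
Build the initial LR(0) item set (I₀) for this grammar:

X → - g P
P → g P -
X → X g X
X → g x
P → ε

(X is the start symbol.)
First, augment the grammar with X' → X
I₀ = CLOSURE({ [X' → . X] }):
  [X' → . X] has the dot before X: add [X → . - g P], [X → . X g X], [X → . g x]
No further items can be added.

I₀ = { [X → . - g P], [X → . X g X], [X → . g x], [X' → . X] }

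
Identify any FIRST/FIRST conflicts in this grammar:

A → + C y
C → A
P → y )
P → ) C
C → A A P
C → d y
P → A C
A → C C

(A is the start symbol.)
A FIRST/FIRST conflict occurs when two productions N → α and N → β for the same non-terminal have FIRST(α) ∩ FIRST(β) ≠ ∅ (with ε ∈ FIRST of a nullable right-hand side, so two nullable alternatives also conflict).

FIRST sets of the non-terminals at (or reachable through a nullable prefix from) the front of some alternative:
  FIRST(C) = { '+', 'd' }
  FIRST(A) = { '+', 'd' }

Productions for A:
  A → + C y: FIRST = { '+' }
  A → C C: FIRST = { '+', 'd' }
Productions for C:
  C → A: FIRST = { '+', 'd' }
  C → A A P: FIRST = { '+', 'd' }
  C → d y: FIRST = { 'd' }
Productions for P:
  P → y ): FIRST = { 'y' }
  P → ) C: FIRST = { ')' }
  P → A C: FIRST = { '+', 'd' }

Conflict for A: A → + C y and A → C C
  Overlap: { '+' }
Conflict for C: C → A and C → A A P
  Overlap: { '+', 'd' }
Conflict for C: C → A and C → d y
  Overlap: { 'd' }
Conflict for C: C → A A P and C → d y
  Overlap: { 'd' }

Answer: Yes. A → '+' C y / A → C C on { '+' }; C → A / C → A A P on { '+', 'd' }; C → A / C → d y on { 'd' }; C → A A P / C → d y on { 'd' }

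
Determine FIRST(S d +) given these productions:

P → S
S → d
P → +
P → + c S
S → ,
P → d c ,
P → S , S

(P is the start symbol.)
{ ',', 'd' }

FIRST sets of the non-terminals involved (from the grammar, by fixed-point iteration):
  FIRST(S) = { ',', 'd' }

To compute FIRST(S d +), process the symbols left to right:
Symbol S is a non-terminal. Add FIRST(S) \ {ε} = { ',', 'd' }
S is not nullable (ε ∉ FIRST(S)), so stop here.
FIRST(S d +) = { ',', 'd' }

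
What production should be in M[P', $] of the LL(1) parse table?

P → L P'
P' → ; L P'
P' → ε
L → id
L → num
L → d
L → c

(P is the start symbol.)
P' → ε

To find M[P', $], we find productions for P' where $ is in the predict set (PREDICT(N → α) = (FIRST(α) \ {ε}) ∪ (FOLLOW(N) if α ⇒* ε)).

Relevant sets:
  FOLLOW(P') = { $ }

P' → ; L P': PREDICT = { ';' }
P' → ε: PREDICT = { $ }
  $ is in predict set, so this production goes in M[P', $]

M[P', $] = P' → ε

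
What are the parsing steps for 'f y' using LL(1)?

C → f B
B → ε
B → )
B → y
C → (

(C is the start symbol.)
LL(1) parsing maintains a stack (initially the start symbol over $) and the input. At each step: if the stack top is a terminal, match it against the current input token; if it is a non-terminal N, replace it with the RHS of M[N, lookahead] (the unique production whose predict set contains the lookahead).

Stack is shown with the top on the left.

Stack  Input  Action
--------------------
C $    f y $  output C → f B
f B $  f y $  match 'f'
B $    y $    output B → y
y $    y $    match 'y'
$      $      accept

The string is accepted.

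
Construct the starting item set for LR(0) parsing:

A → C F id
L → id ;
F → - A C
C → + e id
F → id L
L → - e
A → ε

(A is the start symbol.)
First, augment the grammar with A' → A
I₀ = CLOSURE({ [A' → . A] }):
  [A' → . A] has the dot before A: add [A → . C F id], [A → .]
  [A → . C F id] has the dot before C: add [C → . + e id]
No further items can be added.

I₀ = { [A → . C F id], [A → .], [A' → . A], [C → . + e id] }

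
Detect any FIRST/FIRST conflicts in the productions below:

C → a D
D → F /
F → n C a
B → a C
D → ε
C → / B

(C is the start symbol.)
No FIRST/FIRST conflicts.

FIRST sets of the non-terminals at (or reachable through a nullable prefix from) the front of some alternative:
  FIRST(F) = { 'n' }

Productions for C:
  C → a D: FIRST = { 'a' }
  C → / B: FIRST = { '/' }
Productions for D:
  D → F /: FIRST = { 'n' }
  D → ε: FIRST = { ε }
F, B have only one production, so no FIRST/FIRST conflict is possible there.

All alternatives of each non-terminal have pairwise disjoint FIRST sets.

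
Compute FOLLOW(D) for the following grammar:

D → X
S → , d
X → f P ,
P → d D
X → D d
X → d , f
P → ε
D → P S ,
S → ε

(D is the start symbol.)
D is the start symbol, so $ ∈ FOLLOW(D).
In P → d D: D is at the end, add FOLLOW(P)
In X → D d: D is followed by d, add FIRST(d) \ {ε} = { 'd' }

The FOLLOW sets referred to above (computed the same way, to a fixed point):
  FOLLOW(P) = { ',' }

Taking the union: FOLLOW(D) = { $, ',', 'd' }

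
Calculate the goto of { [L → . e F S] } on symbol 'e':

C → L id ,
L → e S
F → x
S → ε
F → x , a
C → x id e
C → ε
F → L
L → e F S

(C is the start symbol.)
{ [F → . L], [F → . x , a], [F → . x], [L → . e F S], [L → . e S], [L → e . F S] }

GOTO(I, 'e') = CLOSURE({ [A → αX.β] : [A → α.Xβ] ∈ I, X = 'e' })

Items with dot before 'e', with the dot advanced:
  [L → . e F S] → [L → e . F S]
Closure of the advanced items:
  [L → e . F S] has the dot before F: add [F → . x], [F → . x , a], [F → . L]
  [F → . L] has the dot before L: add [L → . e S], [L → . e F S]

GOTO = { [F → . L], [F → . x , a], [F → . x], [L → . e F S], [L → . e S], [L → e . F S] }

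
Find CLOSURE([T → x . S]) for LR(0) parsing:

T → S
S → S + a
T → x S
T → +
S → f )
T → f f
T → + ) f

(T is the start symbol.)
To compute CLOSURE, for each item [A → α.Bβ] where B is a non-terminal, add [B → .γ] for all productions B → γ; repeat for the newly added items until nothing changes.

Start with: [T → x . S]
  [T → x . S] has the dot before S: add [S → . S + a], [S → . f )]
No further items can be added.

CLOSURE = { [S → . S + a], [S → . f )], [T → x . S] }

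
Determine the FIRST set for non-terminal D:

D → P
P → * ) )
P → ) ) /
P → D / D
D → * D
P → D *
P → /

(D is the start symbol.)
{ ')', '*', '/' }

To compute FIRST(D), examine every production with D on the left-hand side, reading each right-hand side left to right until a non-nullable symbol is reached.

FIRST sets of the other non-terminals involved (by the same procedure, iterated to a fixed point):
  FIRST(P) = { ')', '*', '/' }

From D → P:
  - P is a non-terminal: add FIRST(P) \ {ε} = { ')', '*', '/' }
    P is not nullable, so stop
From D → * D:
  - '*' is a terminal: add '*' and stop

Collecting: FIRST(D) = { ')', '*', '/' }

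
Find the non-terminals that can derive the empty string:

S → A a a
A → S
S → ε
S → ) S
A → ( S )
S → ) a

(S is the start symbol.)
{ 'A', 'S' }

A non-terminal is nullable if it can derive ε (the empty string): either it has an ε-production, or it has a production whose right-hand side consists entirely of nullable non-terminals.

ε-productions: S → ε
So S is immediately nullable.
A → S: every symbol on the right is nullable, so A is nullable too.
Every non-terminal is now nullable.
Nullable = { 'A', 'S' }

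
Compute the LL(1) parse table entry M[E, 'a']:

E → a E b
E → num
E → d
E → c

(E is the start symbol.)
To find M[E, 'a'], we find productions for E where 'a' is in the predict set (PREDICT(N → α) = (FIRST(α) \ {ε}) ∪ (FOLLOW(N) if α ⇒* ε)).

E → a E b: PREDICT = { 'a' }
  'a' is in predict set, so this production goes in M[E, 'a']
E → num: PREDICT = { 'num' }
E → d: PREDICT = { 'd' }
E → c: PREDICT = { 'c' }

M[E, 'a'] = E → a E b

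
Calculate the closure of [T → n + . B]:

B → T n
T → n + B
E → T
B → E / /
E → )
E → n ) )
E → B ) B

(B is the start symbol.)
To compute CLOSURE, for each item [A → α.Bβ] where B is a non-terminal, add [B → .γ] for all productions B → γ; repeat for the newly added items until nothing changes.

Start with: [T → n + . B]
  [T → n + . B] has the dot before B: add [B → . T n], [B → . E / /]
  [B → . T n] has the dot before T: add [T → . n + B]
  [B → . E / /] has the dot before E: add [E → . T], [E → . )], [E → . n ) )], [E → . B ) B]
No further items can be added.

CLOSURE = { [B → . E / /], [B → . T n], [E → . )], [E → . B ) B], [E → . T], [E → . n ) )], [T → . n + B], [T → n + . B] }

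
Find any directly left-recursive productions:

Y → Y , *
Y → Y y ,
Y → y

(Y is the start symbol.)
Direct left recursion occurs when N → N α for some non-terminal N (the right-hand side begins with the left-hand side itself).

Y → Y , *: LEFT RECURSIVE (starts with Y)
Y → Y y ,: LEFT RECURSIVE (starts with Y)
Y → y: starts with y

The grammar has direct left recursion on: Y.

Answer: Yes, Y is left-recursive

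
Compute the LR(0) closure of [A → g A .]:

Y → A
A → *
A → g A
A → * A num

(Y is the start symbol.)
Start with: [A → g A .]
The dot is at the end, so nothing is added.

CLOSURE = { [A → g A .] }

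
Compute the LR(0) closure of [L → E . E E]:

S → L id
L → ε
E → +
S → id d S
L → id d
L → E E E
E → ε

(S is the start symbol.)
Start with: [L → E . E E]
  [L → E . E E] has the dot before E: add [E → . +], [E → .]
No further items can be added.

CLOSURE = { [E → . +], [E → .], [L → E . E E] }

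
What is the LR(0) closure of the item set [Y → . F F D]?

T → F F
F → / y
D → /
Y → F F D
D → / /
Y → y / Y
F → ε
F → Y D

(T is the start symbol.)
{ [F → . / y], [F → . Y D], [F → .], [Y → . F F D], [Y → . y / Y] }

Start with: [Y → . F F D]
  [Y → . F F D] has the dot before F: add [F → . / y], [F → .], [F → . Y D]
  [F → . Y D] has the dot before Y: add [Y → . y / Y]
No further items can be added.

CLOSURE = { [F → . / y], [F → . Y D], [F → .], [Y → . F F D], [Y → . y / Y] }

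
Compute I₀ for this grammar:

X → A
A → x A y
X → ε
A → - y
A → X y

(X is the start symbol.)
{ [A → . - y], [A → . X y], [A → . x A y], [X → . A], [X → .], [X' → . X] }

First, augment the grammar with X' → X
I₀ = CLOSURE({ [X' → . X] }):
  [X' → . X] has the dot before X: add [X → . A], [X → .]
  [X → . A] has the dot before A: add [A → . x A y], [A → . - y], [A → . X y]
No further items can be added.

I₀ = { [A → . - y], [A → . X y], [A → . x A y], [X → . A], [X → .], [X' → . X] }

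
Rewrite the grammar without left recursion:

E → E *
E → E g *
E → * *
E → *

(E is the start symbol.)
E is directly left-recursive. The standard transformation for
  A → A α₁ | ... | A α_m | β₁ | ... | β_n
is
  A  → β₁ A' | ... | β_n A'
  A' → α₁ A' | ... | α_m A' | ε

E → * * becomes E → * * E'
E → * becomes E → * E'
E → E * becomes E' → * E'
E → E g * becomes E' → g * E'
Add E' → ε

Resulting grammar:
E → * * E'
E → * E'
E' → * E'
E' → g * E'
E' → ε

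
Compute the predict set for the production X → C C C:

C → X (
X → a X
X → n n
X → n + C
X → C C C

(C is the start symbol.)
{ 'a', 'n' }

PREDICT(X → C C C) = (FIRST(RHS) \ {ε}) ∪ (FOLLOW(X) if ε ∈ FIRST(RHS), i.e. RHS ⇒* ε)
FIRST(C) = { 'a', 'n' }
FIRST(C C C) = { 'a', 'n' }
ε ∉ FIRST(C C C), so FOLLOW(X) is not added.
PREDICT(X → C C C) = { 'a', 'n' }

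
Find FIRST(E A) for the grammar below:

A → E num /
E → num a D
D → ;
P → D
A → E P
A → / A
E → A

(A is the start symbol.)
FIRST sets of the non-terminals involved (from the grammar, by fixed-point iteration):
  FIRST(E) = { '/', 'num' }

To compute FIRST(E A), process the symbols left to right:
Symbol E is a non-terminal. Add FIRST(E) \ {ε} = { '/', 'num' }
E is not nullable (ε ∉ FIRST(E)), so stop here.
FIRST(E A) = { '/', 'num' }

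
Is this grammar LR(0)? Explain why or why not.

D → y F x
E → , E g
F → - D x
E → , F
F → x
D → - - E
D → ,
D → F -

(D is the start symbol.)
No. Shift-reduce conflict between [D → , .] and [E → . , E g]

Augment with D' → D and build the canonical LR(0) collection (I0 = CLOSURE({[D' → . D]}), then GOTO on every symbol after a dot until no new states appear). It has 20 states:
  I0: { [D → . ,], [D → . - - E], [D → . F -], [D → . y F x], [D' → . D], [F → . - D x], [F → . x] }  — shift
  I1: { [D → , .] }  — reduce
  I2: { [D → - . - E], [D → . ,], [D → . - - E], [D → . F -], [D → . y F x], [F → - . D x], [F → . - D x], [F → . x] }  — shift
  I3: { [D' → D .] }  — accept
  I4: { [D → F . -] }  — shift
  I5: { [F → x .] }  — reduce
  I6: { [D → y . F x], [F → . - D x], [F → . x] }  — shift
  I7: { [D → . ,], [D → . - - E], [D → . F -], [D → . y F x], [F → - . D x], [F → . - D x], [F → . x] }  — shift
  I8: { [D → y F . x] }  — shift
  I9: { [D → y F x .] }  — reduce
  I10: { [F → - D . x] }  — shift
  I11: { [F → - D x .] }  — reduce
  I12: { [D → F - .] }  — reduce
  I13: { [D → - - . E], [D → - . - E], [D → . ,], [D → . - - E], [D → . F -], [D → . y F x], [E → . , E g], [E → . , F], [F → - . D x], [F → . - D x], [F → . x] }  — shift
  I14: { [D → , .], [E → , . E g], [E → , . F], [E → . , E g], [E → . , F], [F → . - D x], [F → . x] }  — shift, reduce
  I15: { [D → - - E .] }  — reduce
  I16: { [E → , . E g], [E → , . F], [E → . , E g], [E → . , F], [F → . - D x], [F → . x] }  — shift
  I17: { [E → , E . g] }  — shift
  I18: { [E → , F .] }  — reduce
  I19: { [E → , E g .] }  — reduce

Conflict in state I14:
  Shift-reduce conflict between [D → , .] and [E → . , E g]
So the grammar is NOT LR(0).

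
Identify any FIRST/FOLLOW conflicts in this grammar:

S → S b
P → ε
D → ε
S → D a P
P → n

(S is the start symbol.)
No FIRST/FOLLOW conflicts.

Nullable non-terminals: D, P.
D has a nullable alternative but only one production, so nothing to check.

P: nullable alternative(s) P → ε; FOLLOW(P) = { $, 'b' }
  P → ε: FIRST \ {ε} = { } — this is the only nullable alternative, skip
  P → n: FIRST \ {ε} = { 'n' } — disjoint from FOLLOW(P)

S has no nullable alternative, so no FIRST/FOLLOW check is needed there.

No FIRST/FOLLOW conflicts found.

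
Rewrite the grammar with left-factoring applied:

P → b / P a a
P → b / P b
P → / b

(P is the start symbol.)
Left-factoring transforms A → αβ₁ | αβ₂ into A → αA' and A' → β₁ | β₂
(α is the longest common prefix among the alternatives). Repeat until
no nonterminal has two alternatives with a common prefix.

Round 1: P has alternatives sharing prefix 'b / P'. Introduce P': P → b / P P'
  Add: P' → a a
  Add: P' → b

No remaining common prefixes — done.

Resulting grammar:
P → b / P P'
P' → a a
P' → b
P → / b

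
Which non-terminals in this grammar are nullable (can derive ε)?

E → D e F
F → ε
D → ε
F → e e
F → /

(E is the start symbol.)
{ 'D', 'F' }

ε-productions: F → ε, D → ε
So F, D are immediately nullable.
No further non-terminal can be added: every production for the remaining non-terminals contains a terminal or a non-nullable non-terminal.
Nullable = { 'D', 'F' }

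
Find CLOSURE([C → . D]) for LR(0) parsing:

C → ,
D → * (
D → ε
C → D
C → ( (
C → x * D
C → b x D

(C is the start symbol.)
{ [C → . D], [D → . * (], [D → .] }

To compute CLOSURE, for each item [A → α.Bβ] where B is a non-terminal, add [B → .γ] for all productions B → γ; repeat for the newly added items until nothing changes.

Start with: [C → . D]
  [C → . D] has the dot before D: add [D → . * (], [D → .]
No further items can be added.

CLOSURE = { [C → . D], [D → . * (], [D → .] }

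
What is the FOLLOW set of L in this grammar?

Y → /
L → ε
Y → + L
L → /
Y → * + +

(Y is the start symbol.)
To compute FOLLOW(L), find every occurrence of L on a right-hand side N → α L β: add FIRST(β) \ {ε}, and if β is empty or nullable also add FOLLOW(N). Iterate to a fixed point.

In Y → + L: L is at the end, add FOLLOW(Y)

The FOLLOW sets referred to above (computed the same way, to a fixed point):
  FOLLOW(Y) = { $ }

Taking the union: FOLLOW(L) = { $ }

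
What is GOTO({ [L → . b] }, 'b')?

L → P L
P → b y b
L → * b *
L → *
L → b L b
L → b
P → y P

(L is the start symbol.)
GOTO(I, 'b') = CLOSURE({ [A → αX.β] : [A → α.Xβ] ∈ I, X = 'b' })

Items with dot before 'b', with the dot advanced:
  [L → . b] → [L → b .]
Closure adds nothing (no advanced item has the dot before a non-terminal).

GOTO = { [L → b .] }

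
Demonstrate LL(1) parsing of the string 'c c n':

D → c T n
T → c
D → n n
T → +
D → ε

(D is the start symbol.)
LL(1) parsing maintains a stack (initially the start symbol over $) and the input. At each step: if the stack top is a terminal, match it against the current input token; if it is a non-terminal N, replace it with the RHS of M[N, lookahead] (the unique production whose predict set contains the lookahead).

Stack is shown with the top on the left.

Stack    Input    Action
------------------------
D $      c c n $  output D → c T n
c T n $  c c n $  match 'c'
T n $    c n $    output T → c
c n $    c n $    match 'c'
n $      n $      match 'n'
$        $        accept

The string is accepted.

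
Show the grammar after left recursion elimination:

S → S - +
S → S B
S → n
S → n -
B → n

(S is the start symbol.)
S is directly left-recursive. The standard transformation for
  A → A α₁ | ... | A α_m | β₁ | ... | β_n
is
  A  → β₁ A' | ... | β_n A'
  A' → α₁ A' | ... | α_m A' | ε

S → n becomes S → n S'
S → n - becomes S → n - S'
S → S - + becomes S' → - + S'
S → S B becomes S' → B S'
Add S' → ε

Productions for other non-terminals are unchanged:
  B → n

Resulting grammar:
S → n S'
S → n - S'
S' → - + S'
S' → B S'
S' → ε
B → n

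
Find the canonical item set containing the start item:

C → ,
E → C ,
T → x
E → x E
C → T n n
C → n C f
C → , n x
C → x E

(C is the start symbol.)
{ [C → . , n x], [C → . ,], [C → . T n n], [C → . n C f], [C → . x E], [C' → . C], [T → . x] }

First, augment the grammar with C' → C
I₀ = CLOSURE({ [C' → . C] }):
  [C' → . C] has the dot before C: add [C → . ,], [C → . T n n], [C → . n C f], [C → . , n x], [C → . x E]
  [C → . T n n] has the dot before T: add [T → . x]
No further items can be added.

I₀ = { [C → . , n x], [C → . ,], [C → . T n n], [C → . n C f], [C → . x E], [C' → . C], [T → . x] }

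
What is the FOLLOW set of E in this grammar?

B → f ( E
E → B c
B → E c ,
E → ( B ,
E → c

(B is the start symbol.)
{ $, ',', 'c' }

In B → f ( E: E is at the end, add FOLLOW(B)
In B → E c ,: E is followed by c ',', add FIRST(c ',') \ {ε} = { 'c' }

The FOLLOW sets referred to above (computed the same way, to a fixed point):
  FOLLOW(B) = { $, ',', 'c' }

Taking the union: FOLLOW(E) = { $, ',', 'c' }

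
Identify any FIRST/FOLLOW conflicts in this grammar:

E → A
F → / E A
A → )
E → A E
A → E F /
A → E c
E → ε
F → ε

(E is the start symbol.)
A FIRST/FOLLOW conflict occurs when a non-terminal N has a nullable alternative N → β (β ⇒* ε) and another alternative N → α with FIRST(α) ∩ FOLLOW(N) ≠ ∅: on such a lookahead the parser cannot decide between expanding α and letting N vanish via β.

Nullable non-terminals: E, F.
FIRST sets used below: FIRST(A) = { ')', '/', 'c' }

E: nullable alternative(s) E → ε; FOLLOW(E) = { $, ')', '/', 'c' }
  E → A: FIRST \ {ε} = { ')', '/', 'c' } — overlaps FOLLOW(E) on { ')', '/', 'c' }: CONFLICT
  E → A E: FIRST \ {ε} = { ')', '/', 'c' } — overlaps FOLLOW(E) on { ')', '/', 'c' }: CONFLICT
  E → ε: FIRST \ {ε} = { } — this is the only nullable alternative, skip

F: nullable alternative(s) F → ε; FOLLOW(F) = { '/' }
  F → / E A: FIRST \ {ε} = { '/' } — overlaps FOLLOW(F) on { '/' }: CONFLICT
  F → ε: FIRST \ {ε} = { } — this is the only nullable alternative, skip

A has no nullable alternative, so no FIRST/FOLLOW check is needed there.

So the grammar has 3 FIRST/FOLLOW conflicts (marked CONFLICT above).

Answer: Yes. E → A with FOLLOW(E) on { ')', '/', 'c' }; E → A E with FOLLOW(E) on { ')', '/', 'c' }; F → '/' E A with FOLLOW(F) on { '/' }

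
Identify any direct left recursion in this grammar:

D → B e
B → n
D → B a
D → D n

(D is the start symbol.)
Yes, D is left-recursive

D → B e: starts with B
B → n: starts with n
D → B a: starts with B
D → D n: LEFT RECURSIVE (starts with D)

The grammar has direct left recursion on: D.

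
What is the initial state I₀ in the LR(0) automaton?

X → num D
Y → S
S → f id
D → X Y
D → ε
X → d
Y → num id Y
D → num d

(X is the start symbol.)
First, augment the grammar with X' → X
I₀ = CLOSURE({ [X' → . X] }):
  [X' → . X] has the dot before X: add [X → . num D], [X → . d]
No further items can be added.

I₀ = { [X → . d], [X → . num D], [X' → . X] }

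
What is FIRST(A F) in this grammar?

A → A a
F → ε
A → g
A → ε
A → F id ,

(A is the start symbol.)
{ 'a', 'g', 'id', ε }

FIRST sets of the non-terminals involved (from the grammar, by fixed-point iteration):
  FIRST(A) = { 'a', 'g', 'id', ε }
  FIRST(F) = { ε }

To compute FIRST(A F), process the symbols left to right:
Symbol A is a non-terminal. Add FIRST(A) \ {ε} = { 'a', 'g', 'id' }
A is nullable (ε ∈ FIRST(A)), continue to the next symbol.
Symbol F is a non-terminal. Add FIRST(F) \ {ε} = { }
F is nullable (ε ∈ FIRST(F)), continue to the next symbol.
All symbols are nullable, so ε is in the result.
FIRST(A F) = { 'a', 'g', 'id', ε }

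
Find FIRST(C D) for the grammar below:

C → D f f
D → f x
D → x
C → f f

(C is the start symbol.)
FIRST sets of the non-terminals involved (from the grammar, by fixed-point iteration):
  FIRST(C) = { 'f', 'x' }

To compute FIRST(C D), process the symbols left to right:
Symbol C is a non-terminal. Add FIRST(C) \ {ε} = { 'f', 'x' }
C is not nullable (ε ∉ FIRST(C)), so stop here.
FIRST(C D) = { 'f', 'x' }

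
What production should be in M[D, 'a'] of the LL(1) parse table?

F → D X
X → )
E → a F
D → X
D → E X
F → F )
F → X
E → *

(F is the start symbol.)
To find M[D, 'a'], we find productions for D where 'a' is in the predict set (PREDICT(N → α) = (FIRST(α) \ {ε}) ∪ (FOLLOW(N) if α ⇒* ε)).

Relevant sets:
  FIRST(X) = { ')' }
  FIRST(E) = { '*', 'a' }

D → X: PREDICT = { ')' }
D → E X: PREDICT = { '*', 'a' }
  'a' is in predict set, so this production goes in M[D, 'a']

M[D, 'a'] = D → E X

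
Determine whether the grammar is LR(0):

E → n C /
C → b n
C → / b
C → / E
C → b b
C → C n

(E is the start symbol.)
Yes, the grammar is LR(0)

A grammar is LR(0) if no state in the canonical LR(0) collection has:
  - both a shift item (dot before a terminal) and a complete item (shift-reduce conflict), or
  - two or more complete items (reduce-reduce conflict; the accept item [E' → E .] counts as a complete item here).

Augment with E' → E and build the canonical LR(0) collection (I0 = CLOSURE({[E' → . E]}), then GOTO on every symbol after a dot until no new states appear). It has 12 states:
  I0: { [E → . n C /], [E' → . E] }  — shift
  I1: { [E' → E .] }  — accept
  I2: { [C → . / E], [C → . / b], [C → . C n], [C → . b b], [C → . b n], [E → n . C /] }  — shift
  I3: { [C → / . E], [C → / . b], [E → . n C /] }  — shift
  I4: { [C → C . n], [E → n C . /] }  — shift
  I5: { [C → b . b], [C → b . n] }  — shift
  I6: { [C → b b .] }  — reduce
  I7: { [C → b n .] }  — reduce
  I8: { [E → n C / .] }  — reduce
  I9: { [C → C n .] }  — reduce
  I10: { [C → / E .] }  — reduce
  I11: { [C → / b .] }  — reduce

Every state is either a pure shift/goto state or contains exactly one complete item and nothing to shift — no conflicts. The grammar is LR(0).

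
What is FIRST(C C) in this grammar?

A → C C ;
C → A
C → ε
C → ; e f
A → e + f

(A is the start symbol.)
{ ';', 'e', ε }

FIRST sets of the non-terminals involved (from the grammar, by fixed-point iteration):
  FIRST(C) = { ';', 'e', ε }

To compute FIRST(C C), process the symbols left to right:
Symbol C is a non-terminal. Add FIRST(C) \ {ε} = { ';', 'e' }
C is nullable (ε ∈ FIRST(C)), continue to the next symbol.
Symbol C is a non-terminal. Add FIRST(C) \ {ε} = { ';', 'e' }
C is nullable (ε ∈ FIRST(C)), continue to the next symbol.
All symbols are nullable, so ε is in the result.
FIRST(C C) = { ';', 'e', ε }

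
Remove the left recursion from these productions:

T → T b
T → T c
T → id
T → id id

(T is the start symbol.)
T is directly left-recursive. The standard transformation for
  A → A α₁ | ... | A α_m | β₁ | ... | β_n
is
  A  → β₁ A' | ... | β_n A'
  A' → α₁ A' | ... | α_m A' | ε

T → id becomes T → id T'
T → id id becomes T → id id T'
T → T b becomes T' → b T'
T → T c becomes T' → c T'
Add T' → ε

Resulting grammar:
T → id T'
T → id id T'
T' → b T'
T' → c T'
T' → ε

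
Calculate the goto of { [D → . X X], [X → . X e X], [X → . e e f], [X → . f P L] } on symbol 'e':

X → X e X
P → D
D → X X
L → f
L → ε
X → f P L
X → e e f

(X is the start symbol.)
{ [X → e . e f] }

GOTO(I, 'e') = CLOSURE({ [A → αX.β] : [A → α.Xβ] ∈ I, X = 'e' })

Items with dot before 'e', with the dot advanced:
  [X → . e e f] → [X → e . e f]
Closure adds nothing (no advanced item has the dot before a non-terminal).

GOTO = { [X → e . e f] }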